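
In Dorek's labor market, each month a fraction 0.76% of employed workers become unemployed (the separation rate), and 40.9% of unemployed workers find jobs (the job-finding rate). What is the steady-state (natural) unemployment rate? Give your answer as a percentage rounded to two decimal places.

At steady state the flows balance: s·E = f·U, so U/(E+U) = s/(s+f).
u* = 0.76 / (0.76 + 40.9) = 0.76 / 41.66 = 1.82%.

Steady-state unemployment rate ≈ 1.82%.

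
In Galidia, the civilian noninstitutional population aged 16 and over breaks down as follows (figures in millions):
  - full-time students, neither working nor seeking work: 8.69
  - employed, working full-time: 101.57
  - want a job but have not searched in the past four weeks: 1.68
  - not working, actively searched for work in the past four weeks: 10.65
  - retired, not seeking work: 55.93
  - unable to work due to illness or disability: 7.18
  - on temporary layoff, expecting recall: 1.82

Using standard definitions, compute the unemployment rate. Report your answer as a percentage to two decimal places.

Unemployment rate ≈ 10.93%.

Employed = 101.57 million.
Unemployed = 10.65 + 1.82 = 12.47 million (jobless and actively searching, or on temporary layoff).
Labor force = 101.57 + 12.47 = 114.04 million.
Unemployment rate = 12.47 / 114.04 = 10.93%.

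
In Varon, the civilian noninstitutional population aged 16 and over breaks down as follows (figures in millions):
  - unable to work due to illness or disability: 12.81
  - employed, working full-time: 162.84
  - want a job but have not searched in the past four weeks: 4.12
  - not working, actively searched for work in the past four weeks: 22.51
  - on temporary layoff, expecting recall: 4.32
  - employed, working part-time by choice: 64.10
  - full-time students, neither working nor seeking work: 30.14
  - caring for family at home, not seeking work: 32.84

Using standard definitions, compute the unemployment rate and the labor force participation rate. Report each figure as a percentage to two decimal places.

Employed = 162.84 + 64.10 = 226.94 million.
Unemployed = 22.51 + 4.32 = 26.83 million (jobless and actively searching, or on temporary layoff).
Labor force = 226.94 + 26.83 = 253.77 million.
Not in labor force = 12.81 + 4.12 + 30.14 + 32.84 = 79.91 million (those not working and not actively searching are outside the labor force — including those who want a job but have given up searching).
Civilian working-age population = 253.77 + 79.91 = 333.68 million.
Unemployment rate = 26.83 / 253.77 = 10.57%.
Labor force participation rate = 253.77 / 333.68 = 76.05%.

Unemployment rate ≈ 10.57%; labor force participation rate ≈ 76.05%.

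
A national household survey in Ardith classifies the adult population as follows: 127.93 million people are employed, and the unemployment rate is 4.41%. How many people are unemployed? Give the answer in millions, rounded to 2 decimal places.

Let U be the number unemployed. The labor force is E + U, and U/(E+U) = 0.0441.
So U = 0.0441 × 127.93 / (1 − 0.0441) = 5.6417 / 0.9559 ≈ 5.90 million.

About 5.90 million are unemployed.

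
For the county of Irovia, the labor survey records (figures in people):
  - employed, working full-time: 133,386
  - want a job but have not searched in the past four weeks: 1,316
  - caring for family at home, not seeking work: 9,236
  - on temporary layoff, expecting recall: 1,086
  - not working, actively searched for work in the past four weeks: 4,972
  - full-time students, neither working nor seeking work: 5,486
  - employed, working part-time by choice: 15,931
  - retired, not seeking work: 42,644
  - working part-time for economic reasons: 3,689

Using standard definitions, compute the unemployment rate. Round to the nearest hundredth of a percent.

Employed = 133,386 + 15,931 + 3,689 = 153,006 (anyone who worked, including part-time for economic reasons, counts as employed).
Unemployed = 1,086 + 4,972 = 6,058 (jobless and actively searching, or on temporary layoff).
Labor force = 153,006 + 6,058 = 159,064.
Unemployment rate = 6,058 / 159,064 = 3.81%.

Unemployment rate ≈ 3.81%.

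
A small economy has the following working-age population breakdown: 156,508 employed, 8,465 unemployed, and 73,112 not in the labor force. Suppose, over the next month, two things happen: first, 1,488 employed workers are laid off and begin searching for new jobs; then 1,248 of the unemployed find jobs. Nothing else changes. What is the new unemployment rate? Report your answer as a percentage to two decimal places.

New unemployment rate ≈ 5.28%.

Initially, labor force = 156,508 + 8,465 = 164,973, so u = 8,465/164,973 = 5.13%.
After the first change, employed falls and unemployed rises by 1,488; labor force unchanged → E = 155,020, U = 9,953, labor force = 164,973.
After the second change, unemployed falls and employed rises by 1,248; labor force unchanged → E = 156,268, U = 8,705, labor force = 164,973.
New unemployment rate = 8,705 / 164,973 = 5.28%.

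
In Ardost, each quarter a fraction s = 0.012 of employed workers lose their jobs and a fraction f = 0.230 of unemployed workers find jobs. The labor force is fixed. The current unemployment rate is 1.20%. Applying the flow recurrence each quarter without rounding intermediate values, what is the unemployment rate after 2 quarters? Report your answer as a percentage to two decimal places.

With a fixed labor force, u_{t+1} = u_t + s·(1−u_t) − f·u_t = u_t·(1−s−f) + s.
Here 1−s−f = 0.758 and s = 0.012.
u_1 = 0.012000 × 0.758 + 0.012 = 0.021096.
u_2 = 0.021096 × 0.758 + 0.012 = 0.027991.

Unemployment rate after two quarters ≈ 2.80%.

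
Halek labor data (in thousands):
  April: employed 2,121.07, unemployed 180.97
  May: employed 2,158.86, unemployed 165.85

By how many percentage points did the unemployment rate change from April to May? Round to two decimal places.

April: labor force = 2,121.07 + 180.97 = 2,302.04; u = 180.97/2,302.04 = 7.86%.
May: labor force = 2,158.86 + 165.85 = 2,324.71; u = 165.85/2,324.71 = 7.13%.
Change = 7.13% − 7.86% = −0.73 pp.

The unemployment rate changed by −0.73 percentage points.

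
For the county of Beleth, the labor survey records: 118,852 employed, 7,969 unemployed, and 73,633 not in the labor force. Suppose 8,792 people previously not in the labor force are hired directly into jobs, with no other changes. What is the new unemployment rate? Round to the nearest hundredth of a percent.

Initially, labor force = 118,852 + 7,969 = 126,821, so u = 7,969/126,821 = 6.28%.
After the change, employed and labor force both rise by 8,792; unemployed unchanged → E = 127,644, U = 7,969, labor force = 135,613.
New unemployment rate = 7,969 / 135,613 = 5.88%.

New unemployment rate ≈ 5.88%.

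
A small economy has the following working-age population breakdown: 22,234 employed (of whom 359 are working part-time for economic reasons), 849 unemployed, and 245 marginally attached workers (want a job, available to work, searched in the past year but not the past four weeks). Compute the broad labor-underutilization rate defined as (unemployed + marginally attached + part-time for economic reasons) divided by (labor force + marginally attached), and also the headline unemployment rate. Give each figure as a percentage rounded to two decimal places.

Labor force = 22,234 + 849 = 23,083.
Numerator = 849 + 245 + 359 = 1,453.
Denominator = 23,083 + 245 = 23,328.
Broad rate = 1,453 / 23,328 = 6.23%.
Headline unemployment rate = 849 / 23,083 = 3.68%.

Broad underutilization rate ≈ 6.23%; headline unemployment rate ≈ 3.68%.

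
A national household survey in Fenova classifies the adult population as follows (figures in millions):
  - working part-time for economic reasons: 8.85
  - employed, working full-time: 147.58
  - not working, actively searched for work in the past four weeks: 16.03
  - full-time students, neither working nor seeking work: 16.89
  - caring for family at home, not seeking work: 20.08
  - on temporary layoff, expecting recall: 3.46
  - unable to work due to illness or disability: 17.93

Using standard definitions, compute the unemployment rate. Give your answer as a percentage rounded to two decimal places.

Employed = 8.85 + 147.58 = 156.43 million (anyone who worked, including part-time for economic reasons, counts as employed).
Unemployed = 16.03 + 3.46 = 19.49 million (jobless and actively searching, or on temporary layoff).
Labor force = 156.43 + 19.49 = 175.92 million.
Unemployment rate = 19.49 / 175.92 = 11.08%.

Unemployment rate ≈ 11.08%.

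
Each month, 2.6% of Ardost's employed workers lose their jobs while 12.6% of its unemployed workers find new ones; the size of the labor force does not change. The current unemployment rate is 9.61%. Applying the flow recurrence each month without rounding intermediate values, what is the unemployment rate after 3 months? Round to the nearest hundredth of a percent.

With a fixed labor force, u_{t+1} = u_t + s·(1−u_t) − f·u_t = u_t·(1−s−f) + s.
Here 1−s−f = 0.848 and s = 0.026.
u_1 = 0.096100 × 0.848 + 0.026 = 0.107493.
u_2 = 0.107493 × 0.848 + 0.026 = 0.117154.
u_3 = 0.117154 × 0.848 + 0.026 = 0.125347.

Unemployment rate after three months ≈ 12.53%.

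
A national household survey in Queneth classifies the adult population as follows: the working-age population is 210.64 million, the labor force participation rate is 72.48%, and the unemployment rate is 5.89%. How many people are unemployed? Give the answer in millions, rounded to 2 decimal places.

About 8.99 million are unemployed.

Labor force = 0.7248 × 210.64 = 152.67 million.
Unemployed = 0.0589 × 152.67 ≈ 8.99 million.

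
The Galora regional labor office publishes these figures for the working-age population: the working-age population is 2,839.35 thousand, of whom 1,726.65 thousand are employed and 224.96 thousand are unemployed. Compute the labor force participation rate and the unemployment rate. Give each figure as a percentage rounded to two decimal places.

Labor force participation rate ≈ 68.73%; unemployment rate ≈ 11.53%.

Labor force = employed + unemployed = 1,726.65 + 224.96 = 1,951.61 thousand.
Unemployment rate = 224.96 / 1,951.61 = 11.53%.
Labor force participation rate = 1,951.61 / 2,839.35 = 68.73%.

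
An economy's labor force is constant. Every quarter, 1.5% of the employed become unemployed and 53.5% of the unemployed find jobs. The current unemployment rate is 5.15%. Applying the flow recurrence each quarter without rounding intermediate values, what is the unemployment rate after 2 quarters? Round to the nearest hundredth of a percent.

Unemployment rate after two quarters ≈ 3.22%.

With a fixed labor force, u_{t+1} = u_t + s·(1−u_t) − f·u_t = u_t·(1−s−f) + s.
Here 1−s−f = 0.450 and s = 0.015.
u_1 = 0.051500 × 0.450 + 0.015 = 0.038175.
u_2 = 0.038175 × 0.450 + 0.015 = 0.032179.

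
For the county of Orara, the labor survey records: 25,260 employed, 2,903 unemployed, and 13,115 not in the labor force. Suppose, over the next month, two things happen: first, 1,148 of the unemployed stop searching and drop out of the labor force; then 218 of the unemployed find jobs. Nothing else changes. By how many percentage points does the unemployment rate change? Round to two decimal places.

The unemployment rate changes by −4.62 percentage points.

Initially, labor force = 25,260 + 2,903 = 28,163, so u = 2,903/28,163 = 10.31%.
After the first change, unemployed and labor force both fall by 1,148 → E = 25,260, U = 1,755, labor force = 27,015.
After the second change, unemployed falls and employed rises by 218; labor force unchanged → E = 25,478, U = 1,537, labor force = 27,015.
New unemployment rate = 1,537 / 27,015 = 5.69%.
Change = 5.69% − 10.31% = −4.62 percentage points.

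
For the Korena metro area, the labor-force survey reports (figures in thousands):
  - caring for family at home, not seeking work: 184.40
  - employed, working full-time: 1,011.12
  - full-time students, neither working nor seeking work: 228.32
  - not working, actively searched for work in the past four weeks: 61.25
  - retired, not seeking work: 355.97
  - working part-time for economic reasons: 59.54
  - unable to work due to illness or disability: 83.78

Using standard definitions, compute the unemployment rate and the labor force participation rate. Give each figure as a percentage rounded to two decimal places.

Employed = 1,011.12 + 59.54 = 1,070.66 thousand (anyone who worked, including part-time for economic reasons, counts as employed).
Unemployed = 61.25 thousand.
Labor force = 1,070.66 + 61.25 = 1,131.91 thousand.
Not in labor force = 184.40 + 228.32 + 355.97 + 83.78 = 852.47 thousand (those not working and not actively searching are outside the labor force).
Civilian working-age population = 1,131.91 + 852.47 = 1,984.38 thousand.
Unemployment rate = 61.25 / 1,131.91 = 5.41%.
Labor force participation rate = 1,131.91 / 1,984.38 = 57.04%.

Unemployment rate ≈ 5.41%; labor force participation rate ≈ 57.04%.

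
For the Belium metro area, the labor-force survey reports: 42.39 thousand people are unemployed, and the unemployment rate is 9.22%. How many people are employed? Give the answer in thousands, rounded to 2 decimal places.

Labor force = U / u = 42.39 / 0.0922 ≈ 459.76 thousand.
Employed = labor force − unemployed = 459.76 − 42.39 = 417.37 thousand.

About 417.37 thousand are employed.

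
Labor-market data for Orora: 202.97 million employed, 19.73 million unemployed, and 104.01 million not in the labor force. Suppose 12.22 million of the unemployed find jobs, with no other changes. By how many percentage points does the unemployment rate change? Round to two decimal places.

The unemployment rate changes by −5.49 percentage points.

Initially, labor force = 202.97 + 19.73 = 222.70 million, so u = 19.73/222.70 = 8.86%.
After the change, unemployed falls and employed rises by 12.22; labor force unchanged → E = 215.19, U = 7.51, labor force = 222.70 million.
New unemployment rate = 7.51 / 222.70 = 3.37%.
Change = 3.37% − 8.86% = −5.49 percentage points.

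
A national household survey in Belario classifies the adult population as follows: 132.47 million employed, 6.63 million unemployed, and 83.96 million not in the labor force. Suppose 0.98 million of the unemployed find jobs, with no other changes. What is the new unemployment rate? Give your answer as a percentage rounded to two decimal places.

Initially, labor force = 132.47 + 6.63 = 139.10 million, so u = 6.63/139.10 = 4.77%.
After the change, unemployed falls and employed rises by 0.98; labor force unchanged → E = 133.45, U = 5.65, labor force = 139.10 million.
New unemployment rate = 5.65 / 139.10 = 4.06%.

New unemployment rate ≈ 4.06%.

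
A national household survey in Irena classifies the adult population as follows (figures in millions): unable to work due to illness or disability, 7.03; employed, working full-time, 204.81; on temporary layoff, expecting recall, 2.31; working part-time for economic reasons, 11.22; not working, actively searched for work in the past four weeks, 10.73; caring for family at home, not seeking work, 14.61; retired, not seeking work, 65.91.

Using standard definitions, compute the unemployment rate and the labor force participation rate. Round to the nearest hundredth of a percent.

Unemployment rate ≈ 5.69%; labor force participation rate ≈ 72.35%.

Employed = 204.81 + 11.22 = 216.03 million (anyone who worked, including part-time for economic reasons, counts as employed).
Unemployed = 2.31 + 10.73 = 13.04 million (jobless and actively searching, or on temporary layoff).
Labor force = 216.03 + 13.04 = 229.07 million.
Not in labor force = 7.03 + 14.61 + 65.91 = 87.55 million (those not working and not actively searching are outside the labor force).
Civilian working-age population = 229.07 + 87.55 = 316.62 million.
Unemployment rate = 13.04 / 229.07 = 5.69%.
Labor force participation rate = 229.07 / 316.62 = 72.35%.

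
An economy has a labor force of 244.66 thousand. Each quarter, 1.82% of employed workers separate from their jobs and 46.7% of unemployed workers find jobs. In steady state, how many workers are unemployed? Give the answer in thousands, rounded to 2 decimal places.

Steady-state unemployment rate u* = s/(s+f) = 1.82/(1.82+46.7) = 0.037510.
Unemployed = u* × labor force = 0.037510 × 244.66 ≈ 9.18 thousand.

About 9.18 thousand are unemployed in steady state.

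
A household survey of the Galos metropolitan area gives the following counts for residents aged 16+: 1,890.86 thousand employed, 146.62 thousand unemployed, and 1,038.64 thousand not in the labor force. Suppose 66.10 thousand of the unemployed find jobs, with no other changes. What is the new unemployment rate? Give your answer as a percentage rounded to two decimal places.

New unemployment rate ≈ 3.95%.

Initially, labor force = 1,890.86 + 146.62 = 2,037.48 thousand, so u = 146.62/2,037.48 = 7.20%.
After the change, unemployed falls and employed rises by 66.10; labor force unchanged → E = 1,956.96, U = 80.52, labor force = 2,037.48 thousand.
New unemployment rate = 80.52 / 2,037.48 = 3.95%.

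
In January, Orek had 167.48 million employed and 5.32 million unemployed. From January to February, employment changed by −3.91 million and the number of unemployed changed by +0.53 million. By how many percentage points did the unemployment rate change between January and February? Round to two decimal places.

The unemployment rate changed by +0.37 percentage points.

January: labor force = 167.48 + 5.32 = 172.80; u = 5.32/172.80 = 3.08%.
February: labor force = 163.57 + 5.85 = 169.42; u = 5.85/169.42 = 3.45%.
Change = 3.45% − 3.08% = +0.37 pp.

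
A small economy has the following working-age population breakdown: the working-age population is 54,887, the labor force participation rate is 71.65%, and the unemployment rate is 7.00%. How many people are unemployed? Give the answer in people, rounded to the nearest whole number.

Labor force = 0.7165 × 54,887 = 39,327.
Unemployed = 0.0700 × 39,327 ≈ 2,753.

About 2,753 are unemployed.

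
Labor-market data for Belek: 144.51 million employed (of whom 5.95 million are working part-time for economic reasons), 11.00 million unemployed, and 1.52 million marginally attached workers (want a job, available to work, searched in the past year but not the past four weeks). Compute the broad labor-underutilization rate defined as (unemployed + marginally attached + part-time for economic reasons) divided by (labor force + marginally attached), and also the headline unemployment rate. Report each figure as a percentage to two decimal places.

Labor force = 144.51 + 11.00 = 155.51 million.
Numerator = 11.00 + 1.52 + 5.95 = 18.47 million.
Denominator = 155.51 + 1.52 = 157.03 million.
Broad rate = 18.47 / 157.03 = 11.76%.
Headline unemployment rate = 11.00 / 155.51 = 7.07%.

Broad underutilization rate ≈ 11.76%; headline unemployment rate ≈ 7.07%.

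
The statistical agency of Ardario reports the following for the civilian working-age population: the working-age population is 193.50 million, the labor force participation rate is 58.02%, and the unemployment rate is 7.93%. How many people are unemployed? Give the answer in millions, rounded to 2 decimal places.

Labor force = 0.5802 × 193.50 = 112.27 million.
Unemployed = 0.0793 × 112.27 ≈ 8.90 million.

About 8.90 million are unemployed.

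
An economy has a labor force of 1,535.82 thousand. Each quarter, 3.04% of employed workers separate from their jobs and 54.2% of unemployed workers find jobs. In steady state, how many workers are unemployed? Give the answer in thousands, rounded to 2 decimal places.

Steady-state unemployment rate u* = s/(s+f) = 3.04/(3.04+54.2) = 0.053110.
Unemployed = u* × labor force = 0.053110 × 1,535.82 ≈ 81.57 thousand.

About 81.57 thousand are unemployed in steady state.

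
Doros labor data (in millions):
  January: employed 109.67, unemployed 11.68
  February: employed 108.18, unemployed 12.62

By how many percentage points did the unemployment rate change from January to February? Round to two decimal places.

The unemployment rate changed by +0.82 percentage points.

January: labor force = 109.67 + 11.68 = 121.35; u = 11.68/121.35 = 9.63%.
February: labor force = 108.18 + 12.62 = 120.80; u = 12.62/120.80 = 10.45%.
Change = 10.45% − 9.63% = +0.82 pp.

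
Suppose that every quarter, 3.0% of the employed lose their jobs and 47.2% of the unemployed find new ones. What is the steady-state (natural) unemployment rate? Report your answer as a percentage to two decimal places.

Steady-state unemployment rate ≈ 5.98%.

At steady state the flows balance: s·E = f·U, so U/(E+U) = s/(s+f).
u* = 3.0 / (3.0 + 47.2) = 3.0 / 50.20 = 5.98%.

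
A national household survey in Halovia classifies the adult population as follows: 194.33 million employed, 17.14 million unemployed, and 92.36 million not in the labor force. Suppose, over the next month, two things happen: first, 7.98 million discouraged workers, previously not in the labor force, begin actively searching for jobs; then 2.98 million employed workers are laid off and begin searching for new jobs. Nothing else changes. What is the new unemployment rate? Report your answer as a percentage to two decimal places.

New unemployment rate ≈ 12.80%.

Initially, labor force = 194.33 + 17.14 = 211.47 million, so u = 17.14/211.47 = 8.11%.
After the first change, unemployed and labor force both rise by 7.98 → E = 194.33, U = 25.12, labor force = 219.45 million.
After the second change, employed falls and unemployed rises by 2.98; labor force unchanged → E = 191.35, U = 28.10, labor force = 219.45 million.
New unemployment rate = 28.10 / 219.45 = 12.80%.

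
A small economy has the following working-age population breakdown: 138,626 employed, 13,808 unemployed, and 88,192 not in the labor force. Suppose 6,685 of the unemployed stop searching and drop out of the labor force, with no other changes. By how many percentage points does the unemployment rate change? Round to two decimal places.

The unemployment rate changes by −4.17 percentage points.

Initially, labor force = 138,626 + 13,808 = 152,434, so u = 13,808/152,434 = 9.06%.
After the change, unemployed and labor force both fall by 6,685 → E = 138,626, U = 7,123, labor force = 145,749.
New unemployment rate = 7,123 / 145,749 = 4.89%.
Change = 4.89% − 9.06% = −4.17 percentage points.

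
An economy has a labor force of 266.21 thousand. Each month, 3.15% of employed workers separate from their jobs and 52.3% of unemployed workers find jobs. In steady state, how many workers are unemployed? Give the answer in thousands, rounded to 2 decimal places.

About 15.12 thousand are unemployed in steady state.

Steady-state unemployment rate u* = s/(s+f) = 3.15/(3.15+52.3) = 0.056808.
Unemployed = u* × labor force = 0.056808 × 266.21 ≈ 15.12 thousand.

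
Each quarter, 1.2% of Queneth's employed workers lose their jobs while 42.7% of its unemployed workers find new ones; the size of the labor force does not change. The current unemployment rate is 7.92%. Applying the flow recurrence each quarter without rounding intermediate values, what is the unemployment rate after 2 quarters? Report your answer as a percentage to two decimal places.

With a fixed labor force, u_{t+1} = u_t + s·(1−u_t) − f·u_t = u_t·(1−s−f) + s.
Here 1−s−f = 0.561 and s = 0.012.
u_1 = 0.079200 × 0.561 + 0.012 = 0.056431.
u_2 = 0.056431 × 0.561 + 0.012 = 0.043658.

Unemployment rate after two quarters ≈ 4.37%.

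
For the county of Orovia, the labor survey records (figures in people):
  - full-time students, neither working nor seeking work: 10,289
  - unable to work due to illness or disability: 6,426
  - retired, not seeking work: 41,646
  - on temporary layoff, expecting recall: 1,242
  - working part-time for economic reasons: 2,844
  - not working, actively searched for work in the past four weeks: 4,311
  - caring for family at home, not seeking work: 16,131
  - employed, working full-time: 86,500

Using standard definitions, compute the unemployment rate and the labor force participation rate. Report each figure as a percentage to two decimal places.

Unemployment rate ≈ 5.85%; labor force participation rate ≈ 56.02%.

Employed = 2,844 + 86,500 = 89,344 (anyone who worked, including part-time for economic reasons, counts as employed).
Unemployed = 1,242 + 4,311 = 5,553 (jobless and actively searching, or on temporary layoff).
Labor force = 89,344 + 5,553 = 94,897.
Not in labor force = 10,289 + 6,426 + 41,646 + 16,131 = 74,492 (those not working and not actively searching are outside the labor force).
Civilian working-age population = 94,897 + 74,492 = 169,389.
Unemployment rate = 5,553 / 94,897 = 5.85%.
Labor force participation rate = 94,897 / 169,389 = 56.02%.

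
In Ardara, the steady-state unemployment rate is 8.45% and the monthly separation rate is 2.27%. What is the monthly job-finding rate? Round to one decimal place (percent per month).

From u* = s/(s+f): f = s·(1−u)/u.
f = 2.27 × (1 − 0.0845) / 0.0845 = 2.0782 / 0.0845 ≈ 24.6% per month.

Job-finding rate ≈ 24.6% per month.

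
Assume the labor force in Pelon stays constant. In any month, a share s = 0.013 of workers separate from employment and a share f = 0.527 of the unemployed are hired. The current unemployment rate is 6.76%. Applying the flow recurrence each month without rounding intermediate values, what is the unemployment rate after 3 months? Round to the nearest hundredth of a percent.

With a fixed labor force, u_{t+1} = u_t + s·(1−u_t) − f·u_t = u_t·(1−s−f) + s.
Here 1−s−f = 0.460 and s = 0.013.
u_1 = 0.067600 × 0.460 + 0.013 = 0.044096.
u_2 = 0.044096 × 0.460 + 0.013 = 0.033284.
u_3 = 0.033284 × 0.460 + 0.013 = 0.028311.

Unemployment rate after three months ≈ 2.83%.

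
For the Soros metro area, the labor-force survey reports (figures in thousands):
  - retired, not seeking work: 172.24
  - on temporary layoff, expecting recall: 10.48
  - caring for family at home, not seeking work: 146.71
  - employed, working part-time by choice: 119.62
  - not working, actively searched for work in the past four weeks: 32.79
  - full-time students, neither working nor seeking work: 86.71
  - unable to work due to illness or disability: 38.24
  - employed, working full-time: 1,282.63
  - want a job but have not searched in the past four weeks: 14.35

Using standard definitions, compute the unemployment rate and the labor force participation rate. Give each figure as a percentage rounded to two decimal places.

Employed = 119.62 + 1,282.63 = 1,402.25 thousand.
Unemployed = 10.48 + 32.79 = 43.27 thousand (jobless and actively searching, or on temporary layoff).
Labor force = 1,402.25 + 43.27 = 1,445.52 thousand.
Not in labor force = 172.24 + 146.71 + 86.71 + 38.24 + 14.35 = 458.25 thousand (those not working and not actively searching are outside the labor force — including those who want a job but have given up searching).
Civilian working-age population = 1,445.52 + 458.25 = 1,903.77 thousand.
Unemployment rate = 43.27 / 1,445.52 = 2.99%.
Labor force participation rate = 1,445.52 / 1,903.77 = 75.93%.

Unemployment rate ≈ 2.99%; labor force participation rate ≈ 75.93%.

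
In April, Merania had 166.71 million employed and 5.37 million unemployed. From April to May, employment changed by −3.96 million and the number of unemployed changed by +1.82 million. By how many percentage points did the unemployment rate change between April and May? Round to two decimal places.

The unemployment rate changed by +1.11 percentage points.

April: labor force = 166.71 + 5.37 = 172.08; u = 5.37/172.08 = 3.12%.
May: labor force = 162.75 + 7.19 = 169.94; u = 7.19/169.94 = 4.23%.
Change = 4.23% − 3.12% = +1.11 pp.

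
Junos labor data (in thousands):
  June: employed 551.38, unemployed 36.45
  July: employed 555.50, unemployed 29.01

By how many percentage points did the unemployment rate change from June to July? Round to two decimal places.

The unemployment rate changed by −1.24 percentage points.

June: labor force = 551.38 + 36.45 = 587.83; u = 36.45/587.83 = 6.20%.
July: labor force = 555.50 + 29.01 = 584.51; u = 29.01/584.51 = 4.96%.
Change = 4.96% − 6.20% = −1.24 pp.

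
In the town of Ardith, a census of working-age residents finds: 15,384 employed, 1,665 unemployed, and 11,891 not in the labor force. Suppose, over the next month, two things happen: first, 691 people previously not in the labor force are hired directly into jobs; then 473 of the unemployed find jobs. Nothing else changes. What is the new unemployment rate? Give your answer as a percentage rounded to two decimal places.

New unemployment rate ≈ 6.72%.

Initially, labor force = 15,384 + 1,665 = 17,049, so u = 1,665/17,049 = 9.77%.
After the first change, employed and labor force both rise by 691; unemployed unchanged → E = 16,075, U = 1,665, labor force = 17,740.
After the second change, unemployed falls and employed rises by 473; labor force unchanged → E = 16,548, U = 1,192, labor force = 17,740.
New unemployment rate = 1,192 / 17,740 = 6.72%.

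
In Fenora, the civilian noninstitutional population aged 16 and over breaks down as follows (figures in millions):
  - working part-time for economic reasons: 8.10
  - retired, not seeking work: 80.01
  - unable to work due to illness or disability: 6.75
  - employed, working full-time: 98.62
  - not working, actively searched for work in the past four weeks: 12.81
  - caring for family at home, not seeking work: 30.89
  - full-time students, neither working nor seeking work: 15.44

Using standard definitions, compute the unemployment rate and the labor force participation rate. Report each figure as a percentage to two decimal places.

Employed = 8.10 + 98.62 = 106.72 million (anyone who worked, including part-time for economic reasons, counts as employed).
Unemployed = 12.81 million.
Labor force = 106.72 + 12.81 = 119.53 million.
Not in labor force = 80.01 + 6.75 + 30.89 + 15.44 = 133.09 million (those not working and not actively searching are outside the labor force).
Civilian working-age population = 119.53 + 133.09 = 252.62 million.
Unemployment rate = 12.81 / 119.53 = 10.72%.
Labor force participation rate = 119.53 / 252.62 = 47.32%.

Unemployment rate ≈ 10.72%; labor force participation rate ≈ 47.32%.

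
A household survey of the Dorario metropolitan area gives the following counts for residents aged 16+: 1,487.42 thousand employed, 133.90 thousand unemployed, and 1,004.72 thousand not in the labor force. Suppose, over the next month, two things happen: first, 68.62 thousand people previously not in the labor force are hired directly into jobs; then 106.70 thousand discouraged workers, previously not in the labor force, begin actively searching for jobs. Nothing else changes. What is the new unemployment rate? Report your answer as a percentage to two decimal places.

Initially, labor force = 1,487.42 + 133.90 = 1,621.32 thousand, so u = 133.90/1,621.32 = 8.26%.
After the first change, employed and labor force both rise by 68.62; unemployed unchanged → E = 1,556.04, U = 133.90, labor force = 1,689.94 thousand.
After the second change, unemployed and labor force both rise by 106.70 → E = 1,556.04, U = 240.60, labor force = 1,796.64 thousand.
New unemployment rate = 240.60 / 1,796.64 = 13.39%.

New unemployment rate ≈ 13.39%.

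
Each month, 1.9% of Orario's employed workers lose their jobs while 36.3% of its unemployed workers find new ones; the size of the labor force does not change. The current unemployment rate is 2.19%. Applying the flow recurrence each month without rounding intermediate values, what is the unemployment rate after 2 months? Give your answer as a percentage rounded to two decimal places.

With a fixed labor force, u_{t+1} = u_t + s·(1−u_t) − f·u_t = u_t·(1−s−f) + s.
Here 1−s−f = 0.618 and s = 0.019.
u_1 = 0.021900 × 0.618 + 0.019 = 0.032534.
u_2 = 0.032534 × 0.618 + 0.019 = 0.039106.

Unemployment rate after two months ≈ 3.91%.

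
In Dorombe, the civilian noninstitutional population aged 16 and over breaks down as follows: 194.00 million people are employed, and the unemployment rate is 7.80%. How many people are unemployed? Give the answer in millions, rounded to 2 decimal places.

Let U be the number unemployed. The labor force is E + U, and U/(E+U) = 0.0780.
So U = 0.0780 × 194.00 / (1 − 0.0780) = 15.1320 / 0.9220 ≈ 16.41 million.

About 16.41 million are unemployed.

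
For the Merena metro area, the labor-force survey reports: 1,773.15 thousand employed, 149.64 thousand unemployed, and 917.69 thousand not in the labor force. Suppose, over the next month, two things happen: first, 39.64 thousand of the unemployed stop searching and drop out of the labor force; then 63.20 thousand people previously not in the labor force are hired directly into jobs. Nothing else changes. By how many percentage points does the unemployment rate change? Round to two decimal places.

Initially, labor force = 1,773.15 + 149.64 = 1,922.79 thousand, so u = 149.64/1,922.79 = 7.78%.
After the first change, unemployed and labor force both fall by 39.64 → E = 1,773.15, U = 110.00, labor force = 1,883.15 thousand.
After the second change, employed and labor force both rise by 63.20; unemployed unchanged → E = 1,836.35, U = 110.00, labor force = 1,946.35 thousand.
New unemployment rate = 110.00 / 1,946.35 = 5.65%.
Change = 5.65% − 7.78% = −2.13 percentage points.

The unemployment rate changes by −2.13 percentage points.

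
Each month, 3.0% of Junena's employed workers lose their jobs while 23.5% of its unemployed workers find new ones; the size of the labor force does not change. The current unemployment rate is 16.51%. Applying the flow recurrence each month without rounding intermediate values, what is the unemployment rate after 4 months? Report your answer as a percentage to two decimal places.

With a fixed labor force, u_{t+1} = u_t + s·(1−u_t) − f·u_t = u_t·(1−s−f) + s.
Here 1−s−f = 0.735 and s = 0.030.
u_1 = 0.165100 × 0.735 + 0.030 = 0.151348.
u_2 = 0.151348 × 0.735 + 0.030 = 0.141241.
u_3 = 0.141241 × 0.735 + 0.030 = 0.133812.
u_4 = 0.133812 × 0.735 + 0.030 = 0.128352.

Unemployment rate after four months ≈ 12.84%.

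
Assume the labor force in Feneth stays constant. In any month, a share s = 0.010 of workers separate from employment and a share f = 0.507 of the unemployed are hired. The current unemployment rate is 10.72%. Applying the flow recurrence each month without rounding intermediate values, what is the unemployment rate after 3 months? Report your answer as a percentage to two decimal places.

Unemployment rate after three months ≈ 2.92%.

With a fixed labor force, u_{t+1} = u_t + s·(1−u_t) − f·u_t = u_t·(1−s−f) + s.
Here 1−s−f = 0.483 and s = 0.010.
u_1 = 0.107200 × 0.483 + 0.010 = 0.061778.
u_2 = 0.061778 × 0.483 + 0.010 = 0.039839.
u_3 = 0.039839 × 0.483 + 0.010 = 0.029242.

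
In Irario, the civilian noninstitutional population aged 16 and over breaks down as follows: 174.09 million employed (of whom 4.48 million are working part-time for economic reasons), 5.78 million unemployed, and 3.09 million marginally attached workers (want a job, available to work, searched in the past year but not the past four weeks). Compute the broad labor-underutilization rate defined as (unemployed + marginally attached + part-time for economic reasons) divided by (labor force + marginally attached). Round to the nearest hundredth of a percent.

Broad underutilization rate ≈ 7.30%.

Labor force = 174.09 + 5.78 = 179.87 million.
Numerator = 5.78 + 3.09 + 4.48 = 13.35 million.
Denominator = 179.87 + 3.09 = 182.96 million.
Broad rate = 13.35 / 182.96 = 7.30%.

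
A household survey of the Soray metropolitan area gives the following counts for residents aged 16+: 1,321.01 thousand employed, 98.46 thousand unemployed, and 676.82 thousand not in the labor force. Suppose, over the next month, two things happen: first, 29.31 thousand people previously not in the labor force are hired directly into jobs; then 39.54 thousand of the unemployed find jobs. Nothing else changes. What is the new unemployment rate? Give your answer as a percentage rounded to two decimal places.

Initially, labor force = 1,321.01 + 98.46 = 1,419.47 thousand, so u = 98.46/1,419.47 = 6.94%.
After the first change, employed and labor force both rise by 29.31; unemployed unchanged → E = 1,350.32, U = 98.46, labor force = 1,448.78 thousand.
After the second change, unemployed falls and employed rises by 39.54; labor force unchanged → E = 1,389.86, U = 58.92, labor force = 1,448.78 thousand.
New unemployment rate = 58.92 / 1,448.78 = 4.07%.

New unemployment rate ≈ 4.07%.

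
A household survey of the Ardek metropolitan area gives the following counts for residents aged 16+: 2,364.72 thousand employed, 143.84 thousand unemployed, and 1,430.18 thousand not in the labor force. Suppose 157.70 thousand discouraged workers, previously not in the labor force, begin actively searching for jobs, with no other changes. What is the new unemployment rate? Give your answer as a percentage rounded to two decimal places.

New unemployment rate ≈ 11.31%.

Initially, labor force = 2,364.72 + 143.84 = 2,508.56 thousand, so u = 143.84/2,508.56 = 5.73%.
After the change, unemployed and labor force both rise by 157.70 → E = 2,364.72, U = 301.54, labor force = 2,666.26 thousand.
New unemployment rate = 301.54 / 2,666.26 = 11.31%.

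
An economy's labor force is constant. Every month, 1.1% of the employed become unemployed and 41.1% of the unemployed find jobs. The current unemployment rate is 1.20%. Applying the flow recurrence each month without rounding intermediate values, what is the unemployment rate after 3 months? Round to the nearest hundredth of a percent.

With a fixed labor force, u_{t+1} = u_t + s·(1−u_t) − f·u_t = u_t·(1−s−f) + s.
Here 1−s−f = 0.578 and s = 0.011.
u_1 = 0.012000 × 0.578 + 0.011 = 0.017936.
u_2 = 0.017936 × 0.578 + 0.011 = 0.021367.
u_3 = 0.021367 × 0.578 + 0.011 = 0.023350.

Unemployment rate after three months ≈ 2.34%.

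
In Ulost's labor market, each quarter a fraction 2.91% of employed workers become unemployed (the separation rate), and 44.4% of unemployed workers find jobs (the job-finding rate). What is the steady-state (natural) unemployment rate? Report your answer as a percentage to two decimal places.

Steady-state unemployment rate ≈ 6.15%.

At steady state the flows balance: s·E = f·U, so U/(E+U) = s/(s+f).
u* = 2.91 / (2.91 + 44.4) = 2.91 / 47.31 = 6.15%.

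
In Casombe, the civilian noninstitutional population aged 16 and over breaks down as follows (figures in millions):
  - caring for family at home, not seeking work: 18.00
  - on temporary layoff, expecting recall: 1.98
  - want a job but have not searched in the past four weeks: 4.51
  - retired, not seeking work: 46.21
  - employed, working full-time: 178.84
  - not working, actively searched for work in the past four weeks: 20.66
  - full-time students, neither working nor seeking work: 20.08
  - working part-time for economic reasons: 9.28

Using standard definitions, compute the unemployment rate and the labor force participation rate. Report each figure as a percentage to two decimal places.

Unemployment rate ≈ 10.74%; labor force participation rate ≈ 70.36%.

Employed = 178.84 + 9.28 = 188.12 million (anyone who worked, including part-time for economic reasons, counts as employed).
Unemployed = 1.98 + 20.66 = 22.64 million (jobless and actively searching, or on temporary layoff).
Labor force = 188.12 + 22.64 = 210.76 million.
Not in labor force = 18.00 + 4.51 + 46.21 + 20.08 = 88.80 million (those not working and not actively searching are outside the labor force — including those who want a job but have given up searching).
Civilian working-age population = 210.76 + 88.80 = 299.56 million.
Unemployment rate = 22.64 / 210.76 = 10.74%.
Labor force participation rate = 210.76 / 299.56 = 70.36%.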